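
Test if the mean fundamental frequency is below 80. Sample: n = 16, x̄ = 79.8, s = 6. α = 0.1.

t = (79.8 - 80)/(6/√16) = -0.133, df = 15. Critical t = -1.341. Fail to reject H₀.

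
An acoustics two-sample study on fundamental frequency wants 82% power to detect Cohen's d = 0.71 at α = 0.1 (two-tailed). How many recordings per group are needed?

z_{α/2} = 1.645, z_β = Φ⁻¹(0.82) = 0.915. For medium effect (d = 0.71): n per group = 2(z_{α/2} + z_β)²/d² = 2(1.645 + 0.915)²/0.71² = 26.001 → 27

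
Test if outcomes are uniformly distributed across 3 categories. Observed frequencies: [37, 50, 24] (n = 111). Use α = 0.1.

Expected = 37 each. χ² = Σ(O-E)²/E = 9.135. df = 2, critical value = 4.605. Reject H₀.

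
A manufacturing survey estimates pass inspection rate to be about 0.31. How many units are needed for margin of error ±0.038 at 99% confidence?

n = z²p(1-p)/E² = 2.576²×0.31×0.69/0.038² = 983.0 → n = 983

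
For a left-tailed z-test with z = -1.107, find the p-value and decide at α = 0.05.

p = P(Z < -1.107) = Φ(-1.107) ≈ 0.1341. Since p ≥ 0.05, fail to reject H₀ (not significant) at α = 0.05.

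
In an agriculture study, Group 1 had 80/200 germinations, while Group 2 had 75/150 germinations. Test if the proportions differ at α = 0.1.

p̂₁ = 0.4, p̂₂ = 0.5, pooled p̂ = 0.443. z = -1.864. Critical: ±1.645. Reject H₀.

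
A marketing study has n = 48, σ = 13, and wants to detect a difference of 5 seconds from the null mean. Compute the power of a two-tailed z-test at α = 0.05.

SE = σ/√n = 13/√48 = 1.876. Non-centrality λ = d/SE = 5/1.876 = 2.665. Power ≈ Φ(λ - z_{α/2}) = Φ(2.665 - 1.96) = Φ(0.705) = 0.759.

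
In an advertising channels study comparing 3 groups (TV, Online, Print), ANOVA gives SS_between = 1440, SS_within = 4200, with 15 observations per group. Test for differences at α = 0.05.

df_between = 2, df_within = 42. F = MS_between/MS_within = 720.0/100.0 = 7.2. F_crit ≈ 3.22. Reject H₀. At least one mean differs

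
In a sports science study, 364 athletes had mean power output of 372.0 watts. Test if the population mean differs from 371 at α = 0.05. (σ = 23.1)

z = (x̄ - μ₀)/(σ/√n) = (372.0 - 371)/(23.1/√364) = 0.826. Critical value: ±1.96. Since |0.826| ≤ 1.96, Fail to reject H₀.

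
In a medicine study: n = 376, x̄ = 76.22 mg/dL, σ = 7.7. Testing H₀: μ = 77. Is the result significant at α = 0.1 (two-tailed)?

z = (76.22 - 77)/(7.7/√376) = -1.964. Since |z| > 1.645, significant at α = 0.1.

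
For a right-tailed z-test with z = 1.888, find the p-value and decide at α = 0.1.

p = P(Z > 1.888) = 1 - Φ(1.888) ≈ 0.0295. Since p < 0.1, reject H₀ (significant) at α = 0.1.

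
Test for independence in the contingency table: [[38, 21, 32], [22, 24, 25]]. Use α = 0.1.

χ² = 2.901. df = 2, critical = 4.605. Fail to reject H₀. No evidence of dependence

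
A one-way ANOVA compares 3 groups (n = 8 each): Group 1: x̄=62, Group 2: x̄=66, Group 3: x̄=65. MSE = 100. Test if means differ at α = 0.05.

Grand mean = 64.33. SS_between = 69.33, MS_between = 34.67. F = 0.347, F_crit ≈ 3.467. Fail to reject H₀.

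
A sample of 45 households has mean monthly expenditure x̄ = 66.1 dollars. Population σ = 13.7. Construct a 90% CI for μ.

CI = x̄ ± z*(σ/√n) = 66.1 ± 1.645(13.7/√45) = 66.1 ± 3.36 = (62.74, 69.46)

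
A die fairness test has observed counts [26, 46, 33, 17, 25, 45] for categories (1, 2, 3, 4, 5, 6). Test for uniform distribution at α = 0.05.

Expected = 32 each. χ² = Σ(O-E)²/E = 21.125. df = 5, critical value = 11.07. Reject H₀.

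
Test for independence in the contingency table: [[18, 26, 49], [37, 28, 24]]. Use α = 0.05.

χ² = 15.119. df = 2, critical = 5.991. Reject H₀. Variables are dependent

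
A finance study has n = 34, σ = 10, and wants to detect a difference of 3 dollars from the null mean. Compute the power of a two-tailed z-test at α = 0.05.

SE = σ/√n = 10/√34 = 1.715. Non-centrality λ = d/SE = 3/1.715 = 1.749. Power ≈ Φ(λ - z_{α/2}) = Φ(1.749 - 1.96) = Φ(-0.211) = 0.417.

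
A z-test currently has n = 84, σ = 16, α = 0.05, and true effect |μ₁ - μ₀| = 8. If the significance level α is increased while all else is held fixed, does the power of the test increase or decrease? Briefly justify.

Power increases: a larger α lowers the critical value, so more of the H₁ sampling distribution falls in the rejection region.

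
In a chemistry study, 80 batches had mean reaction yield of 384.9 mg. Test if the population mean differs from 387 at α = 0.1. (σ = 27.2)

z = (x̄ - μ₀)/(σ/√n) = (384.9 - 387)/(27.2/√80) = -0.691. Critical value: ±1.645. Since |-0.691| ≤ 1.645, Fail to reject H₀.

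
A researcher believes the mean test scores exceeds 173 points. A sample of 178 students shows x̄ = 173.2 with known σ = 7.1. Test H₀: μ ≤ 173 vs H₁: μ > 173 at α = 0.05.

z = 0.376. Critical value: 1.645. Fail to reject H₀.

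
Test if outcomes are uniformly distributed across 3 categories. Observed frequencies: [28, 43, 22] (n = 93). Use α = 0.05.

Expected = 31 each. χ² = Σ(O-E)²/E = 7.548. df = 2, critical value = 5.991. Reject H₀.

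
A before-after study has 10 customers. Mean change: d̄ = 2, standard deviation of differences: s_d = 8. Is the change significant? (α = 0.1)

t = d̄/(s_d/√n) = 2/(8/√10) = 0.791. df = 9, critical t = ±1.833. Fail to reject H₀.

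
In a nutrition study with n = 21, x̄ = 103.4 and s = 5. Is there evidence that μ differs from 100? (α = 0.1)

t = (x̄ - μ₀)/(s/√n) = (103.4 - 100)/(5/√21) = 3.116. df = 20, critical t = ±1.725. Reject H₀.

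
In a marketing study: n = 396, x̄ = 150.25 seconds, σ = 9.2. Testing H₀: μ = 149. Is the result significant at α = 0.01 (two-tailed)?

z = (150.25 - 149)/(9.2/√396) = 2.704. Since |z| > 2.576, significant at α = 0.01.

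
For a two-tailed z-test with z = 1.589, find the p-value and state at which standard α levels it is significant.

p = 2·P(Z > |1.589|) = 2·(1 - Φ(1.589)) ≈ 0.1121. Not significant at any standard level.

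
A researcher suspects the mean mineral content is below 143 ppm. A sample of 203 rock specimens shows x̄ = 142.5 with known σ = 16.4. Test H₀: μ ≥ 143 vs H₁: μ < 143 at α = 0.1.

z = -0.434. Critical value: -1.28. Fail to reject H₀.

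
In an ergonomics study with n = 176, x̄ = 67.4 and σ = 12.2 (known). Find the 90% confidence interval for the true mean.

CI = x̄ ± z*(σ/√n) = 67.4 ± 1.645(12.2/√176) = 67.4 ± 1.51 = (65.89, 68.91)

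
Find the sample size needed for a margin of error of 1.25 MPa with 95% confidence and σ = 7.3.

n = (z*σ/E)² = (1.96×7.3/1.25)² = 131.02 → n = 132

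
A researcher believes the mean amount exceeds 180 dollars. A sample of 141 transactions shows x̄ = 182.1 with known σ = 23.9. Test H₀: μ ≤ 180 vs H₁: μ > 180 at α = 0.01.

z = 1.043. Critical value: 2.33. Fail to reject H₀.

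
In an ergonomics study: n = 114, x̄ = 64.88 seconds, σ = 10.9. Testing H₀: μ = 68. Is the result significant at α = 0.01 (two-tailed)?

z = (64.88 - 68)/(10.9/√114) = -3.056. Since |z| > 2.576, significant at α = 0.01.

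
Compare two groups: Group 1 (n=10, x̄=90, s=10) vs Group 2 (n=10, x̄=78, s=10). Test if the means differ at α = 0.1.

Pooled sp = 10.0. t = 2.683, df = 18. Critical t = ±1.734. Reject H₀.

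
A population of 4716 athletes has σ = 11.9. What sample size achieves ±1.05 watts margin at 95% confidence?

Without FPC: n₀ = (1.96×11.9/1.05)² = 493.432. With FPC: n = n₀N/(n₀+N-1) = 446.8 → n = 447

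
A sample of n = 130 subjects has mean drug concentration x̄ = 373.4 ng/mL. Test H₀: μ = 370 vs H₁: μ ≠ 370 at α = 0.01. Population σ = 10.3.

z = (x̄ - μ₀)/(σ/√n) = (373.4 - 370)/(10.3/√130) = 3.764. Critical value: ±2.576. Since |3.764| > 2.576, Reject H₀.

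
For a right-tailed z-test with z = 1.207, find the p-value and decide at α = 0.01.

p = P(Z > 1.207) = 1 - Φ(1.207) ≈ 0.1137. Since p ≥ 0.01, fail to reject H₀ (not significant) at α = 0.01.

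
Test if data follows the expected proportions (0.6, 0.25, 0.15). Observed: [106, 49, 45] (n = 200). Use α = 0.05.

Expected: [120.0, 50.0, 30.0]. χ² = 9.153. df = 2, critical = 5.991. Reject H₀.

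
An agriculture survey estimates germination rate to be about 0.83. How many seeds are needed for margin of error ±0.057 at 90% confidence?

n = z²p(1-p)/E² = 1.645²×0.83×0.17/0.057² = 117.5 → n = 118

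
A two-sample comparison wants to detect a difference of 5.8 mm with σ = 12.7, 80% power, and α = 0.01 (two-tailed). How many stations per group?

n per group = 2(z_α/2 + z_β)²σ²/d² = 2×(2.576 + 0.84)²×12.7²/5.8² = 111.9 → n = 112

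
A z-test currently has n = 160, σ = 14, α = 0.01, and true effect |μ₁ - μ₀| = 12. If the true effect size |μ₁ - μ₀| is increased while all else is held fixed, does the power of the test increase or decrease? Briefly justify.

Power increases: a larger true effect increases the non-centrality λ = |μ₁ - μ₀|/(σ/√n).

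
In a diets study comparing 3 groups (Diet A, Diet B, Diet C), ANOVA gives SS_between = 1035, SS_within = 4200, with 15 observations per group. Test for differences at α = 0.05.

df_between = 2, df_within = 42. F = MS_between/MS_within = 517.5/100.0 = 5.175. F_crit ≈ 3.22. Reject H₀. At least one mean differs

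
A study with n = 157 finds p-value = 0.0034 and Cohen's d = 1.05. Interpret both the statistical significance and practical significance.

Statistically significant (p = 0.0034 < 0.05). Cohen's d = 1.05 indicates a large effect size. Both statistical and practical significance should be considered.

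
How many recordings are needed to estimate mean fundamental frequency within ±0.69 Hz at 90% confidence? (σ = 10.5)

n = (z*σ/E)² = (1.645×10.5/0.69)² = 626.6 → n = 627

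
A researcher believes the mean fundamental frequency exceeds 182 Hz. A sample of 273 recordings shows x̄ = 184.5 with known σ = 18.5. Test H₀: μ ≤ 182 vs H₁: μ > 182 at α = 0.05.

z = 2.233. Critical value: 1.645. Reject H₀.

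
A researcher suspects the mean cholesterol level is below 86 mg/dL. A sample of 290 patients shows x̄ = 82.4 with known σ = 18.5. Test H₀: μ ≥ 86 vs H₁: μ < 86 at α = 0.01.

z = -3.314. Critical value: -2.33. Reject H₀.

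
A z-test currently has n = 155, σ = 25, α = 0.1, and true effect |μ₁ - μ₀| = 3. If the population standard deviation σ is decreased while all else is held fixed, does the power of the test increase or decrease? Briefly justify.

Power increases: a smaller σ shrinks the standard error σ/√n, moving the sampling distribution under H₁ further from the critical value.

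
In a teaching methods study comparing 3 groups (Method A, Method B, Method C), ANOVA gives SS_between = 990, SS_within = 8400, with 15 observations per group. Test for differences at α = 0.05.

df_between = 2, df_within = 42. F = MS_between/MS_within = 495.0/200.0 = 2.475. F_crit ≈ 3.22. Fail to reject H₀.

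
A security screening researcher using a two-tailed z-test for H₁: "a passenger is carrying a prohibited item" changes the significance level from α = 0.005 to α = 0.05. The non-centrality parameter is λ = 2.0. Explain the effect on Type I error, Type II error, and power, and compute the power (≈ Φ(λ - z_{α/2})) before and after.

Increasing α from 0.005 to 0.05:
• Type I error rate increases (α is the Type I rate by definition).
• Critical value moves from z_{α/2} = 2.807 to 1.96, so power = Φ(λ - z_{α/2}) goes from Φ(2.0 - 2.807) = 0.21 to Φ(2.0 - 1.96) = 0.516.
• Type II error rate β = 1 - power therefore decreases (0.79 → 0.484).
Appropriate when false negatives are costly — here, letting a prohibited item through — security breach.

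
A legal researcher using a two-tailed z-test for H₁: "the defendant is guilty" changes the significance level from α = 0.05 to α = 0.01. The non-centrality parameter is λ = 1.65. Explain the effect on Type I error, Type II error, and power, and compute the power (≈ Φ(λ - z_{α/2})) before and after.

Decreasing α from 0.05 to 0.01:
• Type I error rate decreases (α is the Type I rate by definition).
• Critical value moves from z_{α/2} = 1.96 to 2.576, so power = Φ(λ - z_{α/2}) goes from Φ(1.65 - 1.96) = 0.378 to Φ(1.65 - 2.576) = 0.177.
• Type II error rate β = 1 - power therefore increases (0.622 → 0.823).
Appropriate when false positives are costly — here, convicting an innocent person.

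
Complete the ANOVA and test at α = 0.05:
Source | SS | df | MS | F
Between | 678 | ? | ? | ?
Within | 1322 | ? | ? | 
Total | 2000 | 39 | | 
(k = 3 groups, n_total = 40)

df_between = 2, df_within = 37. MS_between = 339.0, MS_within = 35.73. F = 9.488, F_crit ≈ 3.252. Reject H₀.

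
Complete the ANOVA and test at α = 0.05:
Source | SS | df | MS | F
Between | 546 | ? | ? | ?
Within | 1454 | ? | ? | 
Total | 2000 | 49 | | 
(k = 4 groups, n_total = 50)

df_between = 3, df_within = 46. MS_between = 182.0, MS_within = 31.61. F = 5.758, F_crit ≈ 2.807. Reject H₀.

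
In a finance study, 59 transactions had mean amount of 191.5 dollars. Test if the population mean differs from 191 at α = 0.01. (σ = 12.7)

z = (x̄ - μ₀)/(σ/√n) = (191.5 - 191)/(12.7/√59) = 0.302. Critical value: ±2.576. Since |0.302| ≤ 2.576, Fail to reject H₀.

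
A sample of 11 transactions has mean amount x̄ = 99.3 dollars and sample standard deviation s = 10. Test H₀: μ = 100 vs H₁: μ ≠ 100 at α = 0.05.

t = (x̄ - μ₀)/(s/√n) = (99.3 - 100)/(10/√11) = -0.232. df = 10, critical t = ±2.228. Fail to reject H₀.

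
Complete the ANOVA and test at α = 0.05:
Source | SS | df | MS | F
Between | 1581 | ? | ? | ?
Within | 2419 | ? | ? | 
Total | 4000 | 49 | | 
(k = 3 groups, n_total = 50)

df_between = 2, df_within = 47. MS_between = 790.5, MS_within = 51.47. F = 15.359, F_crit ≈ 3.195. Reject H₀.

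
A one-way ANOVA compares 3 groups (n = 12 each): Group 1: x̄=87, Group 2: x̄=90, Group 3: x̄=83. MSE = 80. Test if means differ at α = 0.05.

Grand mean = 86.67. SS_between = 296.0, MS_between = 148.0. F = 1.85, F_crit ≈ 3.285. Fail to reject H₀.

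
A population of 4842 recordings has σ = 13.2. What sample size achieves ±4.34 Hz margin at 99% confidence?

Without FPC: n₀ = (2.576×13.2/4.34)² = 61.385. With FPC: n = n₀N/(n₀+N-1) = 60.6 → n = 61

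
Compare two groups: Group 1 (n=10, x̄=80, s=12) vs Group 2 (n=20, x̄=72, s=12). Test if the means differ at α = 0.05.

Pooled sp = 12.0. t = 1.721, df = 28. Critical t = ±2.048. Fail to reject H₀.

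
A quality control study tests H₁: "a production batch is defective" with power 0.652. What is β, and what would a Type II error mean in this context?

β = 1 - power = 1 - 0.652 = 0.348. A Type II error is failing to reject H₀ when H₀ is false (false negative) — here, failing to conclude that a production batch is defective when in fact it is true. Consequence: shipping a defective batch — faulty products reach customers.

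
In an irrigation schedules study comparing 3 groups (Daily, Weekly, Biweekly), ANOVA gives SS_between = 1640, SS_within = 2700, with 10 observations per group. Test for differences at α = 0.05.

df_between = 2, df_within = 27. F = MS_between/MS_within = 820.0/100.0 = 8.2. F_crit ≈ 3.354. Reject H₀. At least one mean differs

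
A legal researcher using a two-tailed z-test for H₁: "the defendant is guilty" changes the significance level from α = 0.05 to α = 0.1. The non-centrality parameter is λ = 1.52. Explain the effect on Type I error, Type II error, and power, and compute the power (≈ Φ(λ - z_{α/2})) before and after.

Increasing α from 0.05 to 0.1:
• Type I error rate increases (α is the Type I rate by definition).
• Critical value moves from z_{α/2} = 1.96 to 1.645, so power = Φ(λ - z_{α/2}) goes from Φ(1.52 - 1.96) = 0.33 to Φ(1.52 - 1.645) = 0.45.
• Type II error rate β = 1 - power therefore decreases (0.67 → 0.55).
Appropriate when false negatives are costly — here, acquitting a guilty person.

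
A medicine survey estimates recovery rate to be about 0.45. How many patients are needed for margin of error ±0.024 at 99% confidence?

n = z²p(1-p)/E² = 2.576²×0.45×0.55/0.024² = 2851.3 → n = 2852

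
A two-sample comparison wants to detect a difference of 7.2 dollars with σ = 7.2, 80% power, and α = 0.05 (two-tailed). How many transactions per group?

n per group = 2(z_α/2 + z_β)²σ²/d² = 2×(1.96 + 0.84)²×7.2²/7.2² = 15.7 → n = 16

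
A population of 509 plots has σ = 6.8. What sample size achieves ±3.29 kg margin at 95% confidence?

Without FPC: n₀ = (1.96×6.8/3.29)² = 16.411. With FPC: n = n₀N/(n₀+N-1) = 15.9 → n = 16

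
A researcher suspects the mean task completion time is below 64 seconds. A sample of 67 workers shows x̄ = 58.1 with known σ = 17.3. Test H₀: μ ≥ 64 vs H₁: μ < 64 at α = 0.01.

z = -2.792. Critical value: -2.33. Reject H₀.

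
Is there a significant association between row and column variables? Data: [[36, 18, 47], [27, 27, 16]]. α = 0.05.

χ² = 13.152. df = 2, critical = 5.991. Reject H₀. Variables are dependent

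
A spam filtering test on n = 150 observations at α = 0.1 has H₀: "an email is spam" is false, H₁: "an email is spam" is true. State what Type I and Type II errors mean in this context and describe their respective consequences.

Type I (false positive): concluding that an email is spam when it is not — a legitimate email is sent to the spam folder and the user misses it. Type II (false negative): failing to conclude that an email is spam when it is — a spam email lands in the inbox. Which is costlier depends on domain priorities and is a judgement call rather than a statistical fact.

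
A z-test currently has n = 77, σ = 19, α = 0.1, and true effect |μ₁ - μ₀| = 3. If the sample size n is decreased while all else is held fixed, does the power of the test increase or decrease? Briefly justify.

Power decreases: a smaller n inflates the standard error σ/√n, pulling the sampling distribution under H₁ back toward the critical value.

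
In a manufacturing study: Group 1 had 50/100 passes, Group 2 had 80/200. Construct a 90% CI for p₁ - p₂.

p̂₁ = 0.5, p̂₂ = 0.4. Difference = 0.1. CI = (-0.0, 0.2)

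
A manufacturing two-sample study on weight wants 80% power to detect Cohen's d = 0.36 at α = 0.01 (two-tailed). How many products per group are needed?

z_{α/2} = 2.576, z_β = Φ⁻¹(0.8) = 0.842. For small effect (d = 0.36): n per group = 2(z_{α/2} + z_β)²/d² = 2(2.576 + 0.842)²/0.36² = 180.3 → 181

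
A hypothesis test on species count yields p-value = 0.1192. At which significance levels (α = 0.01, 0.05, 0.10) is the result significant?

p = 0.1192. Not significant at any of the given levels.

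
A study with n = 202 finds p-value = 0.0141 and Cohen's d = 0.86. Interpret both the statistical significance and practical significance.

Statistically significant (p = 0.0141 < 0.05). Cohen's d = 0.86 indicates a large effect size. Both statistical and practical significance should be considered.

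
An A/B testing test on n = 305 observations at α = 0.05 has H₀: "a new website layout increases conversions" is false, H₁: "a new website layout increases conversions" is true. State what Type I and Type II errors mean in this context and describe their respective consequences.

Type I (false positive): concluding that a new website layout increases conversions when it is not — rolling out a layout that doesn't actually help — wasted engineering effort. Type II (false negative): failing to conclude that a new website layout increases conversions when it is — discarding a layout that would have improved conversions — lost revenue. Which is costlier depends on domain priorities and is a judgement call rather than a statistical fact.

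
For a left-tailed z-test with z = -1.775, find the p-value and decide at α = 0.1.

p = P(Z < -1.775) = Φ(-1.775) ≈ 0.0379. Since p < 0.1, reject H₀ (significant) at α = 0.1.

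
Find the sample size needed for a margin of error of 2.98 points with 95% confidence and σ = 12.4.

n = (z*σ/E)² = (1.96×12.4/2.98)² = 66.5 → n = 67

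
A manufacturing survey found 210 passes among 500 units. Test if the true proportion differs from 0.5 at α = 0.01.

p̂ = 0.42, p₀ = 0.5. z = (p̂ - p₀)/√(p₀(1-p₀)/n) = -3.578. Critical: ±2.576. Reject H₀.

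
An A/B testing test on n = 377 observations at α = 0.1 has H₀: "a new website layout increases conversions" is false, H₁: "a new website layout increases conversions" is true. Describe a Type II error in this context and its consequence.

Type II error: failing to reject H₀ when it is false — concluding that a new website layout increases conversions is not supported when in fact it is. Consequence: discarding a layout that would have improved conversions — lost revenue.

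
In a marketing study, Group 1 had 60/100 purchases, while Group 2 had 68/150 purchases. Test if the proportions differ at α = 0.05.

p̂₁ = 0.6, p̂₂ = 0.453, pooled p̂ = 0.512. z = 2.273. Critical: ±1.96. Reject H₀.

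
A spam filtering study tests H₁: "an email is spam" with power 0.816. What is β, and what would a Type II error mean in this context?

β = 1 - power = 1 - 0.816 = 0.184. A Type II error is failing to reject H₀ when H₀ is false (false negative) — here, failing to conclude that an email is spam when in fact it is true. Consequence: a spam email lands in the inbox.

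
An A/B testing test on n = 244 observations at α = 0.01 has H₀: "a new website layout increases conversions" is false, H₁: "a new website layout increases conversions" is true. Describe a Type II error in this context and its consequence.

Type II error: failing to reject H₀ when it is false — concluding that a new website layout increases conversions is not supported when in fact it is. Consequence: discarding a layout that would have improved conversions — lost revenue.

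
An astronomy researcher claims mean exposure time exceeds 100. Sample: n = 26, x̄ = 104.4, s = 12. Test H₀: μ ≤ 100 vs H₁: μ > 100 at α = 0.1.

t = (104.4 - 100)/(12/√26) = 1.87, df = 25. Critical t = 1.316. Reject H₀.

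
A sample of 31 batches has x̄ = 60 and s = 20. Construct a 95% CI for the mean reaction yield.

CI = x̄ ± t*(s/√n) = 60 ± 2.042(20/√31) = (52.66, 67.34)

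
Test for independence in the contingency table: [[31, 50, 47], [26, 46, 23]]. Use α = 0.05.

χ² = 4.039. df = 2, critical = 5.991. Fail to reject H₀. No evidence of dependence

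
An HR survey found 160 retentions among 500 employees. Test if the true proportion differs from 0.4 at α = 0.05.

p̂ = 0.32, p₀ = 0.4. z = (p̂ - p₀)/√(p₀(1-p₀)/n) = -3.651. Critical: ±1.96. Reject H₀.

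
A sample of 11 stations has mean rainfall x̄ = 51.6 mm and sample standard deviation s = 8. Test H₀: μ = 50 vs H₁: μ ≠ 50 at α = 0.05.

t = (x̄ - μ₀)/(s/√n) = (51.6 - 50)/(8/√11) = 0.663. df = 10, critical t = ±2.228. Fail to reject H₀.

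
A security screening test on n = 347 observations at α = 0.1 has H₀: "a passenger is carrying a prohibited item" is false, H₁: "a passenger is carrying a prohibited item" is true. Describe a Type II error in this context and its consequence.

Type II error: failing to reject H₀ when it is false — concluding that a passenger is carrying a prohibited item is not supported when in fact it is. Consequence: letting a prohibited item through — security breach.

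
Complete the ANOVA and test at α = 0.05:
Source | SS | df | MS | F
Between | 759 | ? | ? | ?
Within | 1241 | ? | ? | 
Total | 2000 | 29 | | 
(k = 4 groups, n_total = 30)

df_between = 3, df_within = 26. MS_between = 253.0, MS_within = 47.73. F = 5.301, F_crit ≈ 2.975. Reject H₀.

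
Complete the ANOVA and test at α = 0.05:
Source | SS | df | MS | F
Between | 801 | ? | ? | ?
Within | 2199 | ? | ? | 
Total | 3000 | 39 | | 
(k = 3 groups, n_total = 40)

df_between = 2, df_within = 37. MS_between = 400.5, MS_within = 59.43. F = 6.739, F_crit ≈ 3.252. Reject H₀.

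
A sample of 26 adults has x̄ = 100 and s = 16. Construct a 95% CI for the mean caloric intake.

CI = x̄ ± t*(s/√n) = 100 ± 2.06(16/√26) = (93.54, 106.46)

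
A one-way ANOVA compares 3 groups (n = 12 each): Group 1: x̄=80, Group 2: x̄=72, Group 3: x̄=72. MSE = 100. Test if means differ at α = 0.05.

Grand mean = 74.67. SS_between = 512.0, MS_between = 256.0. F = 2.56, F_crit ≈ 3.285. Fail to reject H₀.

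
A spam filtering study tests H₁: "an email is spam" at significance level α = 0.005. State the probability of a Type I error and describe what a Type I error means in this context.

P(Type I error) = α = 0.005. A Type I error is rejecting H₀ when H₀ is actually true (false positive) — here, concluding that an email is spam when in fact this is not the case. Consequence: a legitimate email is sent to the spam folder and the user misses it.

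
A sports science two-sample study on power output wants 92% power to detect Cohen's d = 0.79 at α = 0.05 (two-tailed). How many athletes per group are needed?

z_{α/2} = 1.96, z_β = Φ⁻¹(0.92) = 1.405. For medium effect (d = 0.79): n per group = 2(z_{α/2} + z_β)²/d² = 2(1.96 + 1.405)²/0.79² = 36.3 → 37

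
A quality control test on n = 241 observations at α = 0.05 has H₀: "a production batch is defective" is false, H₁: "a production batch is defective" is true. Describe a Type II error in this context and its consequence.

Type II error: failing to reject H₀ when it is false — concluding that a production batch is defective is not supported when in fact it is. Consequence: shipping a defective batch — faulty products reach customers.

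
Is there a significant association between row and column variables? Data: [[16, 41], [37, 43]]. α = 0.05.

χ² = 4.638. df = 1, critical = 3.841. Reject H₀. Variables are dependent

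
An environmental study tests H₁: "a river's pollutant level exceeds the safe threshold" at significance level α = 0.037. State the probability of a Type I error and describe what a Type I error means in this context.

P(Type I error) = α = 0.037. A Type I error is rejecting H₀ when H₀ is actually true (false positive) — here, concluding that a river's pollutant level exceeds the safe threshold when in fact this is not the case. Consequence: shutting down a compliant factory unnecessarily.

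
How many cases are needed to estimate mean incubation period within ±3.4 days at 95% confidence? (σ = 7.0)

n = (z*σ/E)² = (1.96×7.0/3.4)² = 16.3 → n = 17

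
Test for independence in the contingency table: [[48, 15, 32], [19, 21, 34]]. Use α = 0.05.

χ² = 11.176. df = 2, critical = 5.991. Reject H₀. Variables are dependent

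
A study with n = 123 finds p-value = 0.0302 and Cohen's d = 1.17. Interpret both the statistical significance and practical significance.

Statistically significant (p = 0.0302 < 0.05). Cohen's d = 1.17 indicates a large effect size. Both statistical and practical significance should be considered.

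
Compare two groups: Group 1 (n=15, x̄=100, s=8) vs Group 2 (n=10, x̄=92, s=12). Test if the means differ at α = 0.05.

Pooled sp = 9.76. t = 2.007, df = 23. Critical t = ±2.069. Fail to reject H₀.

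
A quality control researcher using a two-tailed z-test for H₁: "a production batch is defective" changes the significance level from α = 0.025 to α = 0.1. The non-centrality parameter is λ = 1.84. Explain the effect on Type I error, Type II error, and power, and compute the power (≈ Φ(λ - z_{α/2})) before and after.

Increasing α from 0.025 to 0.1:
• Type I error rate increases (α is the Type I rate by definition).
• Critical value moves from z_{α/2} = 2.241 to 1.645, so power = Φ(λ - z_{α/2}) goes from Φ(1.84 - 2.241) = 0.344 to Φ(1.84 - 1.645) = 0.577.
• Type II error rate β = 1 - power therefore decreases (0.656 → 0.423).
Appropriate when false negatives are costly — here, shipping a defective batch — faulty products reach customers.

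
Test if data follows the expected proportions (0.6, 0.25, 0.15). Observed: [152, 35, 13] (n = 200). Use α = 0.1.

Expected: [120.0, 50.0, 30.0]. χ² = 22.667. df = 2, critical = 4.605. Reject H₀.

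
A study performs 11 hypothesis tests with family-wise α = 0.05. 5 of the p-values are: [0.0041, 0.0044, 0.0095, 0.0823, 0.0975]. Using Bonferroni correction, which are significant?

Bonferroni α = 0.05/11 = 0.00455. Significant p-values: [0.0041, 0.0044]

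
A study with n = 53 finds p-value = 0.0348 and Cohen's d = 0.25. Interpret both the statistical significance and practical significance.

Statistically significant (p = 0.0348 < 0.05). Cohen's d = 0.25 indicates a small effect size. Both statistical and practical significance should be considered.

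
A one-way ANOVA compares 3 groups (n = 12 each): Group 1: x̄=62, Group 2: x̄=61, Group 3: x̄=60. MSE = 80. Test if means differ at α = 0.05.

Grand mean = 61.0. SS_between = 24.0, MS_between = 12.0. F = 0.15, F_crit ≈ 3.285. Fail to reject H₀.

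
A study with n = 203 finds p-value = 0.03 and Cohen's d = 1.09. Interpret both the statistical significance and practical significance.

Statistically significant (p = 0.03 < 0.05). Cohen's d = 1.09 indicates a large effect size. Both statistical and practical significance should be considered.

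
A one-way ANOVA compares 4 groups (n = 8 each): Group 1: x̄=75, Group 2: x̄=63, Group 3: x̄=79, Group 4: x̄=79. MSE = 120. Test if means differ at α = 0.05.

Grand mean = 74.0. SS_between = 1376.0, MS_between = 458.67. F = 3.822, F_crit ≈ 2.947. Reject H₀.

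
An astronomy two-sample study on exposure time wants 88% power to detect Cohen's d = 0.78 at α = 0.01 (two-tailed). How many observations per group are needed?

z_{α/2} = 2.576, z_β = Φ⁻¹(0.88) = 1.175. For medium effect (d = 0.78): n per group = 2(z_{α/2} + z_β)²/d² = 2(2.576 + 1.175)²/0.78² = 46.3 → 47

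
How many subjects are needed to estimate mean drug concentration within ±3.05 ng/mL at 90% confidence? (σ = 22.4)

n = (z*σ/E)² = (1.645×22.4/3.05)² = 146.0 → n = 146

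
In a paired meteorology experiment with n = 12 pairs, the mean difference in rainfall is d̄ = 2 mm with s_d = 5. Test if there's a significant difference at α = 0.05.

t = d̄/(s_d/√n) = 2/(5/√12) = 1.386. df = 11, critical t = ±2.201. Fail to reject H₀.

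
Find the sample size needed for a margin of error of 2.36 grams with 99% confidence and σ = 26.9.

n = (z*σ/E)² = (2.576×26.9/2.36)² = 862.1 → n = 863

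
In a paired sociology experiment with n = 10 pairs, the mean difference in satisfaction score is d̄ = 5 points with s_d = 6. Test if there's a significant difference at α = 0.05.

t = d̄/(s_d/√n) = 5/(6/√10) = 2.635. df = 9, critical t = ±2.262. Reject H₀.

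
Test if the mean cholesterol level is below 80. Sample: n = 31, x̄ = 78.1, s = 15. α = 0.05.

t = (78.1 - 80)/(15/√31) = -0.705, df = 30. Critical t = -1.697. Fail to reject H₀.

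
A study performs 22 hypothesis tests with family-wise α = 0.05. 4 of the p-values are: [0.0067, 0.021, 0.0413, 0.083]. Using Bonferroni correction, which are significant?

Bonferroni α = 0.05/22 = 0.00227. None of the given p-values are significant.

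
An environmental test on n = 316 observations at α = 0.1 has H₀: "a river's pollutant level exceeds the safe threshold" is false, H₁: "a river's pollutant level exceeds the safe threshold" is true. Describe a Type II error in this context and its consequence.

Type II error: failing to reject H₀ when it is false — concluding that a river's pollutant level exceeds the safe threshold is not supported when in fact it is. Consequence: allowing unsafe pollution to continue.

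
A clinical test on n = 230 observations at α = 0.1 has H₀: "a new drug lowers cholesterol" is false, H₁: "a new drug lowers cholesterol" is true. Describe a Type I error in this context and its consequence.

Type I error: rejecting H₀ when it is true — concluding that a new drug lowers cholesterol when in fact it is not. Consequence: approving an ineffective drug — patients take a useless medication and may skip effective alternatives.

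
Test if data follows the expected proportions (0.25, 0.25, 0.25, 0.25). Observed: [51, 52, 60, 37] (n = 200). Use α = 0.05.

Expected: [50.0, 50.0, 50.0, 50.0]. χ² = 5.48. df = 3, critical = 7.815. Fail to reject H₀.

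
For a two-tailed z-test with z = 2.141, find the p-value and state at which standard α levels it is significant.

p = 2·P(Z > |2.141|) = 2·(1 - Φ(2.141)) ≈ 0.0323. Significant at α = 0.1; Significant at α = 0.05.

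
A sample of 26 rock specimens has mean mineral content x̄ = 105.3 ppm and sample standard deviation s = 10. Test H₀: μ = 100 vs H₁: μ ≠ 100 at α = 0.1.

t = (x̄ - μ₀)/(s/√n) = (105.3 - 100)/(10/√26) = 2.702. df = 25, critical t = ±1.708. Reject H₀.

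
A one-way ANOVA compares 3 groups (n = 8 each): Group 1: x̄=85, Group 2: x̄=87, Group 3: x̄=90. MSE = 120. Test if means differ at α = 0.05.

Grand mean = 87.33. SS_between = 101.33, MS_between = 50.67. F = 0.422, F_crit ≈ 3.467. Fail to reject H₀.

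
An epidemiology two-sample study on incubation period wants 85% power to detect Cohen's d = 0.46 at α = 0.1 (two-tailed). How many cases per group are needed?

z_{α/2} = 1.645, z_β = Φ⁻¹(0.85) = 1.036. For small effect (d = 0.46): n per group = 2(z_{α/2} + z_β)²/d² = 2(1.645 + 1.036)²/0.46² = 67.9 → 68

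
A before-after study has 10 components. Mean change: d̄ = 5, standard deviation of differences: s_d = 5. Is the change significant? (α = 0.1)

t = d̄/(s_d/√n) = 5/(5/√10) = 3.162. df = 9, critical t = ±1.833. Reject H₀.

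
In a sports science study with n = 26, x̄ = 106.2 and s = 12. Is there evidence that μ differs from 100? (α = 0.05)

t = (x̄ - μ₀)/(s/√n) = (106.2 - 100)/(12/√26) = 2.634. df = 25, critical t = ±2.06. Reject H₀.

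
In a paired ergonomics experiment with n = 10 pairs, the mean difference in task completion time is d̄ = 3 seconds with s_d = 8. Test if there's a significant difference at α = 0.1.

t = d̄/(s_d/√n) = 3/(8/√10) = 1.186. df = 9, critical t = ±1.833. Fail to reject H₀.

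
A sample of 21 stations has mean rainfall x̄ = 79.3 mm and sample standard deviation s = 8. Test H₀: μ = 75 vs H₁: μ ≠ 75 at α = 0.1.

t = (x̄ - μ₀)/(s/√n) = (79.3 - 75)/(8/√21) = 2.463. df = 20, critical t = ±1.725. Reject H₀.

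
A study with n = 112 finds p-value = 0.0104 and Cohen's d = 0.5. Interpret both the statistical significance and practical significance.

Statistically significant (p = 0.0104 < 0.05). Cohen's d = 0.5 indicates a medium effect size. Both statistical and practical significance should be considered.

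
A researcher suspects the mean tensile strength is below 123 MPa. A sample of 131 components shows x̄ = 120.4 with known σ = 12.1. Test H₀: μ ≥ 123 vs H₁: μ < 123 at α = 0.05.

z = -2.459. Critical value: -1.645. Reject H₀.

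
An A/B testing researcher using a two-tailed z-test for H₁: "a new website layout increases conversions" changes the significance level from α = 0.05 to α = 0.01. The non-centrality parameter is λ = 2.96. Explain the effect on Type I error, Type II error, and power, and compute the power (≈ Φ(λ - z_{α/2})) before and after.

Decreasing α from 0.05 to 0.01:
• Type I error rate decreases (α is the Type I rate by definition).
• Critical value moves from z_{α/2} = 1.96 to 2.576, so power = Φ(λ - z_{α/2}) goes from Φ(2.96 - 1.96) = 0.841 to Φ(2.96 - 2.576) = 0.65.
• Type II error rate β = 1 - power therefore increases (0.159 → 0.35).
Appropriate when false positives are costly — here, rolling out a layout that doesn't actually help — wasted engineering effort.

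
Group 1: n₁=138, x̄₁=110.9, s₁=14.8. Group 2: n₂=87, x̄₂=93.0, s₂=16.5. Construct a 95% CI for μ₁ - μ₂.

Difference = 17.9. SE = √(14.8²/138 + 16.5²/87) = 2.172. CI = (13.64, 22.16)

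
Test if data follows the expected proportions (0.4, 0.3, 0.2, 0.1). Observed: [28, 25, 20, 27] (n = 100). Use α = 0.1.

Expected: [40.0, 30.0, 20.0, 10.0]. χ² = 33.333. df = 3, critical = 6.251. Reject H₀.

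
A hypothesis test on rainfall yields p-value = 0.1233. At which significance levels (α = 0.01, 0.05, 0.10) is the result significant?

p = 0.1233. Not significant at any of the given levels.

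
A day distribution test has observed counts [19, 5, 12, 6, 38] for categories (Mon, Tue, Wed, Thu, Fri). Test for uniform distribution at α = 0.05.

Expected = 16 each. χ² = Σ(O-E)²/E = 45.625. df = 4, critical value = 9.488. Reject H₀.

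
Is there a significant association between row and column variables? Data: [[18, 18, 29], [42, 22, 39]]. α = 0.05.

χ² = 3.03. df = 2, critical = 5.991. Fail to reject H₀. No evidence of dependence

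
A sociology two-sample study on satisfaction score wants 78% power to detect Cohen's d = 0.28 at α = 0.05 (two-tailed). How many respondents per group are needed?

z_{α/2} = 1.96, z_β = Φ⁻¹(0.78) = 0.772. For small effect (d = 0.28): n per group = 2(z_{α/2} + z_β)²/d² = 2(1.96 + 0.772)²/0.28² = 190.4 → 191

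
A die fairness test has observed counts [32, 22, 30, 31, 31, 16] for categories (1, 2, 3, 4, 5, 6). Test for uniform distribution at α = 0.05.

Expected = 27 each. χ² = Σ(O-E)²/E = 7.852. df = 5, critical value = 11.07. Fail to reject H₀.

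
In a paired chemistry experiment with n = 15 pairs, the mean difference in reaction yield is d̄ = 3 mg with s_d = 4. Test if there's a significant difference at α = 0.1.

t = d̄/(s_d/√n) = 3/(4/√15) = 2.905. df = 14, critical t = ±1.761. Reject H₀.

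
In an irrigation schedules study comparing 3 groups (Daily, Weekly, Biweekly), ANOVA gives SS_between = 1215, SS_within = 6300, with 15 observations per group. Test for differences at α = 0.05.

df_between = 2, df_within = 42. F = MS_between/MS_within = 607.5/150.0 = 4.05. F_crit ≈ 3.22. Reject H₀. At least one mean differs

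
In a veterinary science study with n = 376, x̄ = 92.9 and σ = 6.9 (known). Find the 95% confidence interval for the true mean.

CI = x̄ ± z*(σ/√n) = 92.9 ± 1.96(6.9/√376) = 92.9 ± 0.7 = (92.2, 93.6)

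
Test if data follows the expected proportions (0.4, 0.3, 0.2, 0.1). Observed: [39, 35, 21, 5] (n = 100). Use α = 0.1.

Expected: [40.0, 30.0, 20.0, 10.0]. χ² = 3.408. df = 3, critical = 6.251. Fail to reject H₀.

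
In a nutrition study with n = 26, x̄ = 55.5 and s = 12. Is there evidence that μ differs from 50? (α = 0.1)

t = (x̄ - μ₀)/(s/√n) = (55.5 - 50)/(12/√26) = 2.337. df = 25, critical t = ±1.708. Reject H₀.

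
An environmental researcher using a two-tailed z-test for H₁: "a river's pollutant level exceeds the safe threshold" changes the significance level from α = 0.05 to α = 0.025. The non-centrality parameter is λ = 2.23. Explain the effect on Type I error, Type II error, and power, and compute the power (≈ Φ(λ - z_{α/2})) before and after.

Decreasing α from 0.05 to 0.025:
• Type I error rate decreases (α is the Type I rate by definition).
• Critical value moves from z_{α/2} = 1.96 to 2.241, so power = Φ(λ - z_{α/2}) goes from Φ(2.23 - 1.96) = 0.606 to Φ(2.23 - 2.241) = 0.496.
• Type II error rate β = 1 - power therefore increases (0.394 → 0.504).
Appropriate when false positives are costly — here, shutting down a compliant factory unnecessarily.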